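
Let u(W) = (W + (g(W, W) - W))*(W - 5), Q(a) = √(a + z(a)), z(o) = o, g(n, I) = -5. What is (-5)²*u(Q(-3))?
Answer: 625 - 125*I*√6 ≈ 625.0 - 306.19*I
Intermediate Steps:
Q(a) = √2*√a (Q(a) = √(a + a) = √(2*a) = √2*√a)
u(W) = 25 - 5*W (u(W) = (W + (-5 - W))*(W - 5) = -5*(-5 + W) = 25 - 5*W)
(-5)²*u(Q(-3)) = (-5)²*(25 - 5*√2*√(-3)) = 25*(25 - 5*√2*I*√3) = 25*(25 - 5*I*√6) = 625 - 125*I*√6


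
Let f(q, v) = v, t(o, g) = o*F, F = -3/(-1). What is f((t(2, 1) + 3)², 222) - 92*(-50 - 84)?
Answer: 12550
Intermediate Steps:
F = 3 (F = -3*(-1) = 3)
t(o, g) = 3*o (t(o, g) = o*3 = 3*o)
f((t(2, 1) + 3)², 222) - 92*(-50 - 84) = 222 - 92*(-50 - 84) = 222 - 92*(-134) = 222 + 12328 = 12550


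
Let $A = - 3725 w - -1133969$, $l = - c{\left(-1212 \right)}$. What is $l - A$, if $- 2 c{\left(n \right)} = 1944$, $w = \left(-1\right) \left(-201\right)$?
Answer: $-384272$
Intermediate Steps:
$w = 201$
$c{\left(n \right)} = -972$ ($c{\left(n \right)} = \left(- \frac{1}{2}\right) 1944 = -972$)
$l = 972$ ($l = \left(-1\right) \left(-972\right) = 972$)
$A = 385244$ ($A = \left(-3725\right) 201 - -1133969 = -748725 + 1133969 = 385244$)
$l - A = 972 - 385244 = -384272$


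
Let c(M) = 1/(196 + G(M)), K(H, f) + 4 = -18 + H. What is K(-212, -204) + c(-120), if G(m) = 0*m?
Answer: -45863/196 ≈ -233.99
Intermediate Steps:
G(m) = 0
K(H, f) = -22 + H (K(H, f) = -4 + (-18 + H) = -22 + H)
c(M) = 1/196 (c(M) = 1/(196 + 0) = 1/196)
K(-212, -204) + c(-120) = (-22 - 212) + 1/196 = -234 + 1/196 = -45863/196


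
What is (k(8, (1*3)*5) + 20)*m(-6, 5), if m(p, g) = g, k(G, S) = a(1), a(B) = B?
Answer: 105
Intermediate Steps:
k(G, S) = 1
(k(8, (1*3)*5) + 20)*m(-6, 5) = (1 + 20)*5 = 21*5 = 105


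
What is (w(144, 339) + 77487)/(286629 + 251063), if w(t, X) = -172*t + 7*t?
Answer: 53727/537692 ≈ 0.099921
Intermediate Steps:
w(t, X) = -165*t
(w(144, 339) + 77487)/(286629 + 251063) = (-165*144 + 77487)/(286629 + 251063) = (-23760 + 77487)/537692 = 53727*(1/537692) = 53727/537692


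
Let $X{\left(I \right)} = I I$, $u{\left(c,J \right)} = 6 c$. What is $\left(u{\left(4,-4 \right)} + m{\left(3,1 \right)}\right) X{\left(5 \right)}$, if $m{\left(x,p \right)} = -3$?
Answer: $525$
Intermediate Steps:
$X{\left(I \right)} = I^{2}$
$\left(u{\left(4,-4 \right)} + m{\left(3,1 \right)}\right) X{\left(5 \right)} = \left(6 \cdot 4 - 3\right) 5^{2} = \left(24 - 3\right) 25 = 21 \cdot 25 = 525$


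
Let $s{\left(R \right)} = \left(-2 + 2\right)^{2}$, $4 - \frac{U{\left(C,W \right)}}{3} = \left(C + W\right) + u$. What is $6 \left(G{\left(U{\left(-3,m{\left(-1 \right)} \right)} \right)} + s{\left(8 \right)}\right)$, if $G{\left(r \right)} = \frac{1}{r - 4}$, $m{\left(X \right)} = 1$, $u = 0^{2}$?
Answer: $\frac{3}{7} \approx 0.42857$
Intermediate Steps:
$u = 0$
$U{\left(C,W \right)} = 12 - 3 C - 3 W$ ($U{\left(C,W \right)} = 12 - 3 \left(\left(C + W\right) + 0\right) = 12 - 3 \left(C + W\right) = 12 - \left(3 C + 3 W\right) = 12 - 3 C - 3 W$)
$G{\left(r \right)} = \frac{1}{-4 + r}$
$s{\left(R \right)} = 0$ ($s{\left(R \right)} = 0^{2} = 0$)
$6 \left(G{\left(U{\left(-3,m{\left(-1 \right)} \right)} \right)} + s{\left(8 \right)}\right) = 6 \left(\frac{1}{-4 - -18} + 0\right) = 6 \left(\frac{1}{-4 + \left(12 + 9 - 3\right)} + 0\right) = 6 \left(\frac{1}{-4 + 18} + 0\right) = 6 \left(\frac{1}{14} + 0\right) = 6 \cdot \frac{1}{14} = \frac{3}{7}$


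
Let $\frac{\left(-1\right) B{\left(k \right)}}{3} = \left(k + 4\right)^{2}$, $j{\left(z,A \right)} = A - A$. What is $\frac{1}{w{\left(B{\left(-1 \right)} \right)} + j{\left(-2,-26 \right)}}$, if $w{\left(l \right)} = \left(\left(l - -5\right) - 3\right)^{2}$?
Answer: $\frac{1}{625} \approx 0.0016$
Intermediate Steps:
$j{\left(z,A \right)} = 0$
$B{\left(k \right)} = - 3 \left(4 + k\right)^{2}$ ($B{\left(k \right)} = - 3 \left(k + 4\right)^{2} = - 3 \left(4 + k\right)^{2}$)
$w{\left(l \right)} = \left(2 + l\right)^{2}$ ($w{\left(l \right)} = \left(\left(l + 5\right) - 3\right)^{2} = \left(\left(5 + l\right) - 3\right)^{2} = \left(2 + l\right)^{2}$)
$\frac{1}{w{\left(B{\left(-1 \right)} \right)} + j{\left(-2,-26 \right)}} = \frac{1}{\left(2 - 3 \left(4 - 1\right)^{2}\right)^{2} + 0} = \frac{1}{\left(2 - 3 \cdot 3^{2}\right)^{2} + 0} = \frac{1}{\left(2 - 27\right)^{2} + 0} = \frac{1}{\left(-25\right)^{2} + 0} = \frac{1}{625 + 0} = \frac{1}{625}$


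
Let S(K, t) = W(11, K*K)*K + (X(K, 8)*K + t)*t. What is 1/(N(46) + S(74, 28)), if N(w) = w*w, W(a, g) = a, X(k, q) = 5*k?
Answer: 1/770354 ≈ 1.2981e-6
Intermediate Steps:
N(w) = w²
S(K, t) = 11*K + t*(t + 5*K²) (S(K, t) = 11*K + ((5*K)*K + t)*t = 11*K + (5*K² + t)*t = 11*K + (t + 5*K²)*t = 11*K + t*(t + 5*K²))
1/(N(46) + S(74, 28)) = 1/(46² + (28² + 11*74 + 5*28*74²)) = 1/(2116 + (784 + 814 + 5*28*5476)) = 1/(2116 + (784 + 814 + 766640)) = 1/(2116 + 768238) = 1/770354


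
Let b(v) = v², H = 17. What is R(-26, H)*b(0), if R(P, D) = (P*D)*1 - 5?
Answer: 0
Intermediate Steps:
R(P, D) = -5 + D*P (R(P, D) = (D*P)*1 - 5 = D*P - 5 = -5 + D*P)
R(-26, H)*b(0) = (-5 + 17*(-26))*0² = (-5 - 442)*0 = -447*0 = 0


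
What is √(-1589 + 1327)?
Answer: I*√262 ≈ 16.186*I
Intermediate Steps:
√(-1589 + 1327) = √(-262) = I*√262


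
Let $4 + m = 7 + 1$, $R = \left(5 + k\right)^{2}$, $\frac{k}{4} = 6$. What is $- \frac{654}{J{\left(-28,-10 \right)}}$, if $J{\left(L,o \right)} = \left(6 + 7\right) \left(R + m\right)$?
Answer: $- \frac{654}{10985} \approx -0.059536$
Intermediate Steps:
$k = 24$ ($k = 4 \cdot 6 = 24$)
$R = 841$ ($R = \left(5 + 24\right)^{2} = 29^{2} = 841$)
$m = 4$ ($m = -4 + \left(7 + 1\right) = -4 + 8 = 4$)
$J{\left(L,o \right)} = 10985$ ($J{\left(L,o \right)} = \left(6 + 7\right) \left(841 + 4\right) = 13 \cdot 845 = 10985$)
$- \frac{654}{J{\left(-28,-10 \right)}} = - \frac{654}{10985}$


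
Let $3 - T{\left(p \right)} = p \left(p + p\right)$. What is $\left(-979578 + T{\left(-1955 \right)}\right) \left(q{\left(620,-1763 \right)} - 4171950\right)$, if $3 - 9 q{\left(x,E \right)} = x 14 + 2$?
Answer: $\frac{107956945103375}{3} \approx 3.5986 \cdot 10^{13}$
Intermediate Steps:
$T{\left(p \right)} = 3 - 2 p^{2}$ ($T{\left(p \right)} = 3 - p \left(p + p\right) = 3 - p 2 p = 3 - 2 p^{2}$)
$q{\left(x,E \right)} = \frac{1}{9} - \frac{14 x}{9}$ ($q{\left(x,E \right)} = \frac{1}{3} - \frac{x 14 + 2}{9} = \frac{1}{3} - \frac{14 x + 2}{9} = \frac{1}{3} - \frac{2 + 14 x}{9} = \frac{1}{3} - \left(\frac{2}{9} + \frac{14 x}{9}\right) = \frac{1}{9} - \frac{14 x}{9}$)
$\left(-979578 + T{\left(-1955 \right)}\right) \left(q{\left(620,-1763 \right)} - 4171950\right) = \left(-979578 + \left(3 - 2 \left(-1955\right)^{2}\right)\right) \left(\left(\frac{1}{9} - \frac{8680}{9}\right) - 4171950\right) = \left(-979578 + \left(3 - 7644050\right)\right) \left(\left(\frac{1}{9} - \frac{8680}{9}\right) - 4171950\right) = \left(-979578 + \left(3 - 7644050\right)\right) \left(- \frac{2893}{3} - 4171950\right) = \left(-979578 - 7644047\right) \left(- \frac{12518743}{3}\right) = \left(-8623625\right) \left(- \frac{12518743}{3}\right) = \frac{107956945103375}{3}$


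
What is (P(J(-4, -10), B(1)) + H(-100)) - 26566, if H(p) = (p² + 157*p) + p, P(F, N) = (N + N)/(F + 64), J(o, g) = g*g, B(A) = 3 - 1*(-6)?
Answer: -2654003/82 ≈ -32366.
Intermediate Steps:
B(A) = 9 (B(A) = 3 + 6 = 9)
J(o, g) = g²
P(F, N) = 2*N/(64 + F) (P(F, N) = (2*N)/(64 + F) = 2*N/(64 + F))
H(p) = p² + 158*p
(P(J(-4, -10), B(1)) + H(-100)) - 26566 = (2*9/(64 + (-10)²) - 100*(158 - 100)) - 26566 = (2*9/(64 + 100) - 100*58) - 26566 = (2*9/164 - 5800) - 26566 = (2*9*(1/164) - 5800) - 26566 = (9/82 - 5800) - 26566 = -475591/82 - 26566 = -2654003/82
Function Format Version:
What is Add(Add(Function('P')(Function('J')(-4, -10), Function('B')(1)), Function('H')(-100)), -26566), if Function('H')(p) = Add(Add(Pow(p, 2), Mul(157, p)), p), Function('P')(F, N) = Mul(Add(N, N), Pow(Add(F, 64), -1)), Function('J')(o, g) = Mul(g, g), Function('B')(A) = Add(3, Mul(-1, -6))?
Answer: Rational(-2654003, 82) ≈ -32366.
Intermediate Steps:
Function('B')(A) = 9 (Function('B')(A) = Add(3, 6) = 9)
Function('J')(o, g) = Pow(g, 2)
Function('P')(F, N) = Mul(2, N, Pow(Add(64, F), -1)) (Function('P')(F, N) = Mul(Mul(2, N), Pow(Add(64, F), -1)) = Mul(2, N, Pow(Add(64, F), -1)))
Function('H')(p) = Add(Pow(p, 2), Mul(158, p))
Add(Add(Function('P')(Function('J')(-4, -10), Function('B')(1)), Function('H')(-100)), -26566) = Add(Add(Mul(2, 9, Pow(Add(64, Pow(-10, 2)), -1)), Mul(-100, Add(158, -100))), -26566) = Add(Add(Mul(2, 9, Pow(Add(64, 100), -1)), Mul(-100, 58)), -26566) = Add(Add(Mul(2, 9, Pow(164, -1)), -5800), -26566) = Add(Add(Mul(2, 9, Rational(1, 164)), -5800), -26566) = Add(Add(Rational(9, 82), -5800), -26566) = Add(Rational(-475591, 82), -26566) = Rational(-2654003, 82)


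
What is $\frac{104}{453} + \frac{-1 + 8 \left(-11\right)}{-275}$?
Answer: $\frac{68917}{124575} \approx 0.55322$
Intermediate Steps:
$\frac{104}{453} + \frac{-1 + 8 \left(-11\right)}{-275} = 104 \cdot \frac{1}{453} + \left(-1 - 88\right) \left(- \frac{1}{275}\right) = \frac{104}{453} - - \frac{89}{275} = \frac{104}{453} + \frac{89}{275} = \frac{68917}{124575}$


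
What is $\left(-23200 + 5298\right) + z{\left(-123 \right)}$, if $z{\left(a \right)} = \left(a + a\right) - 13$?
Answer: $-18161$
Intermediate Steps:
$z{\left(a \right)} = -13 + 2 a$ ($z{\left(a \right)} = 2 a - 13 = -13 + 2 a$)
$\left(-23200 + 5298\right) + z{\left(-123 \right)} = \left(-23200 + 5298\right) + \left(-13 + 2 \left(-123\right)\right) = -17902 - 259 = -18161$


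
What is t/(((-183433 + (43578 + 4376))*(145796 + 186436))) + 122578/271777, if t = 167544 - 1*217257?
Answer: 1839101856613995/4077602516810152 ≈ 0.45103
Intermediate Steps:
t = -49713 (t = 167544 - 217257 = -49713)
t/(((-183433 + (43578 + 4376))*(145796 + 186436))) + 122578/271777 = -49713*1/((-183433 + (43578 + 4376))*(145796 + 186436)) + 122578/271777 = -49713*1/(332232*(-183433 + 47954)) + 122578*(1/271777) = -49713/((-135479*332232)) + 122578/271777 = -49713/(-45010459128) + 122578/271777 = -49713*(-1/45010459128) + 122578/271777 = 16571/15003486376 + 122578/271777 = 1839101856613995/4077602516810152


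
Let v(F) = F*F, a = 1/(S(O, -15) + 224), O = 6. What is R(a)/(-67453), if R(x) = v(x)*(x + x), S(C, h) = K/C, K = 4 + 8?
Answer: -1/389310925364 ≈ -2.5686e-12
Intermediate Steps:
K = 12
S(C, h) = 12/C
a = 1/226 (a = 1/(12/6 + 224) = 1/(12*(⅙) + 224) = 1/(2 + 224) = 1/226 ≈ 0.0044248)
v(F) = F²
R(x) = 2*x³ (R(x) = x²*(x + x) = x²*(2*x) = 2*x³)
R(a)/(-67453) = (2*(1/226)³)/(-67453) = (2*(1/11543176))*(-1/67453) = (1/5771588)*(-1/67453) = -1/389310925364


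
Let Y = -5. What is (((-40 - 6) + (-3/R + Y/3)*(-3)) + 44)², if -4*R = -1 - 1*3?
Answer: 144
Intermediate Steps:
R = 1 (R = -(-1 - 1*3)/4 = -(-1 - 3)/4 = -¼*(-4) = 1)
(((-40 - 6) + (-3/R + Y/3)*(-3)) + 44)² = (((-40 - 6) + (-3/1 - 5/3)*(-3)) + 44)² = ((-46 + (-3*1 - 5*⅓)*(-3)) + 44)² = ((-46 + (-3 - 5/3)*(-3)) + 44)² = ((-46 - 14/3*(-3)) + 44)² = ((-46 + 14) + 44)² = (-32 + 44)² = 12² = 144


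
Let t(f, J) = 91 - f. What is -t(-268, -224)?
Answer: -359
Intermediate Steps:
-t(-268, -224) = -(91 - 1*(-268)) = -(91 + 268) = -1*359 = -359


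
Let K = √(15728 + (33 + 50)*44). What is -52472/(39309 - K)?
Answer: -687540616/515059367 - 104944*√4845/1545178101 ≈ -1.3396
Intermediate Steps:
K = 2*√4845 (K = √(15728 + 83*44) = √(15728 + 3652) = √19380 = 2*√4845 ≈ 139.21)
-52472/(39309 - K) = -52472/(39309 - 2*√4845)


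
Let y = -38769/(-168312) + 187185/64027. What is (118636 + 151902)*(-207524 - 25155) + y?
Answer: -226121804694773223855/3592170808 ≈ -6.2949e+10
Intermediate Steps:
y = 11329248161/3592170808 (y = -38769*(-1/168312) + 187185*(1/64027) = 12923/56104 + 187185/64027 = 11329248161/3592170808 ≈ 3.1539)
(118636 + 151902)*(-207524 - 25155) + y = (118636 + 151902)*(-207524 - 25155) + 11329248161/3592170808 = 270538*(-232679) + 11329248161/3592170808 = -62948511302 + 11329248161/3592170808 = -226121804694773223855/3592170808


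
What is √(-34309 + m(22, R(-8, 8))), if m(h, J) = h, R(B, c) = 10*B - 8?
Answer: I*√34287 ≈ 185.17*I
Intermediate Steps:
R(B, c) = -8 + 10*B
√(-34309 + m(22, R(-8, 8))) = √(-34309 + 22) = √(-34287) = I*√34287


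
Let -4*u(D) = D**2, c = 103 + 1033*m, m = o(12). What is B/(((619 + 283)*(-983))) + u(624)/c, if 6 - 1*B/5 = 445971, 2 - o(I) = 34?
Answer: 159791038329/29218304698 ≈ 5.4689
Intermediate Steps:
o(I) = -32 (o(I) = 2 - 1*34 = 2 - 34 = -32)
B = -2229825 (B = 30 - 5*445971 = 30 - 2229855 = -2229825)
m = -32
c = -32953 (c = 103 + 1033*(-32) = 103 - 33056 = -32953)
u(D) = -D**2/4
B/(((619 + 283)*(-983))) + u(624)/c = -2229825*(-1/(983*(619 + 283))) - 1/4*624**2/(-32953) = -2229825/(902*(-983)) - 1/4*389376*(-1/32953) = -2229825/(-886666) - 97344*(-1/32953) = -2229825*(-1/886666) + 97344/32953 = 2229825/886666 + 97344/32953 = 159791038329/29218304698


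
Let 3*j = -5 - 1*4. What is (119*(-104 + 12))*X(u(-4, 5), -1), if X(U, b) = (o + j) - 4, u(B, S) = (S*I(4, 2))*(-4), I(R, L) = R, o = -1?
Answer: 87584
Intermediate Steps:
u(B, S) = -16*S (u(B, S) = (S*4)*(-4) = (4*S)*(-4) = -16*S)
j = -3 (j = (-5 - 1*4)/3 = (-5 - 4)/3 = (⅓)*(-9) = -3)
X(U, b) = -8 (X(U, b) = (-1 - 3) - 4 = -4 - 4 = -8)
(119*(-104 + 12))*X(u(-4, 5), -1) = (119*(-104 + 12))*(-8) = (119*(-92))*(-8) = -10948*(-8) = 87584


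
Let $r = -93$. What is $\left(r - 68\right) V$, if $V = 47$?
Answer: $-7567$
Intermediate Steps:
$\left(r - 68\right) V = \left(-93 - 68\right) 47 = \left(-161\right) 47 = -7567$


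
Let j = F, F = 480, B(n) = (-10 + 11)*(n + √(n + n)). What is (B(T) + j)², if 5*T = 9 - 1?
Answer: 5798544/25 + 19264*√5/25 ≈ 2.3366e+5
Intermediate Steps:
T = 8/5 (T = (9 - 1)/5 = (⅕)*8 = 8/5 ≈ 1.6000)
B(n) = n + √2*√n (B(n) = 1*(n + √(2*n)) = 1*(n + √2*√n) = n + √2*√n)
j = 480
(B(T) + j)² = ((8/5 + √2*√(8/5)) + 480)² = ((8/5 + √2*(2*√10/5)) + 480)² = ((8/5 + 4*√5/5) + 480)² = (2408/5 + 4*√5/5)²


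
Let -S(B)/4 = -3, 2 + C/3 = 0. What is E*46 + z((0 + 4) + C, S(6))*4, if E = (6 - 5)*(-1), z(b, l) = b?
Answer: -54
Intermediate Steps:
C = -6 (C = -6 + 3*0 = -6 + 0 = -6)
S(B) = 12 (S(B) = -4*(-3) = 12)
E = -1 (E = 1*(-1) = -1)
E*46 + z((0 + 4) + C, S(6))*4 = -1*46 + ((0 + 4) - 6)*4 = -46 + (4 - 6)*4 = -46 - 2*4 = -46 - 8 = -54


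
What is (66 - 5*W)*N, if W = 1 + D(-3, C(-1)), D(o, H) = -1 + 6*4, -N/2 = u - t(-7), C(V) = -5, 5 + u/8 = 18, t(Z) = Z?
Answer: 11988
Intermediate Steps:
u = 104 (u = -40 + 8*18 = -40 + 144 = 104)
N = -222 (N = -2*(104 - 1*(-7)) = -2*(104 + 7) = -2*111 = -222)
D(o, H) = 23 (D(o, H) = -1 + 24 = 23)
W = 24 (W = 1 + 23 = 24)
(66 - 5*W)*N = (66 - 5*24)*(-222) = (66 - 120)*(-222) = -54*(-222) = 11988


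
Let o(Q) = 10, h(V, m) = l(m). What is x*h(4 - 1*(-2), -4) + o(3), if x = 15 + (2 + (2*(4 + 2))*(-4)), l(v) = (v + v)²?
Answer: -1974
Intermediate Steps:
l(v) = 4*v² (l(v) = (2*v)² = 4*v²)
h(V, m) = 4*m²
x = -31 (x = 15 + (2 + (2*6)*(-4)) = 15 + (2 + 12*(-4)) = 15 + (2 - 48) = 15 - 46 = -31)
x*h(4 - 1*(-2), -4) + o(3) = -124*(-4)² + 10 = -124*16 + 10 = -31*64 + 10 = -1984 + 10 = -1974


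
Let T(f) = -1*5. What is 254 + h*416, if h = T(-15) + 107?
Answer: 42686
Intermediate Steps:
T(f) = -5
h = 102 (h = -5 + 107 = 102)
254 + h*416 = 254 + 102*416 = 254 + 42432 = 42686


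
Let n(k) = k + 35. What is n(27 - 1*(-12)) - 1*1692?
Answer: -1618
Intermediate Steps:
n(k) = 35 + k
n(27 - 1*(-12)) - 1*1692 = (35 + (27 - 1*(-12))) - 1*1692 = (35 + (27 + 12)) - 1692 = (35 + 39) - 1692 = 74 - 1692 = -1618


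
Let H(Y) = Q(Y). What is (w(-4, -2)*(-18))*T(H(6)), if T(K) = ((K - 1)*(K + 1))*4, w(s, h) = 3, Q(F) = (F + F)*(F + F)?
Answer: -4478760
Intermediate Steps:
Q(F) = 4*F**2 (Q(F) = (2*F)*(2*F) = 4*F**2)
H(Y) = 4*Y**2
T(K) = 4*(1 + K)*(-1 + K) (T(K) = ((-1 + K)*(1 + K))*4 = ((1 + K)*(-1 + K))*4 = 4*(1 + K)*(-1 + K))
(w(-4, -2)*(-18))*T(H(6)) = (3*(-18))*(-4 + 4*(4*6**2)**2) = -54*(-4 + 4*(4*36)**2) = -54*(-4 + 4*144**2) = -54*(-4 + 4*20736) = -54*(-4 + 82944) = -54*82940 = -4478760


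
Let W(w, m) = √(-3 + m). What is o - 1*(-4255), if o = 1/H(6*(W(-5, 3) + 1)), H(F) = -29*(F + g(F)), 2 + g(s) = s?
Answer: 1233949/290 ≈ 4255.0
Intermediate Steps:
g(s) = -2 + s
H(F) = 58 - 58*F (H(F) = -29*(F + (-2 + F)) = -29*(-2 + 2*F) = 58 - 58*F)
o = -1/290 (o = 1/(58 - 348*(√(-3 + 3) + 1)) = 1/(58 - 348*(√0 + 1)) = 1/(58 - 348*(0 + 1)) = 1/(58 - 348) = 1/(-290) = -1/290 ≈ -0.0034483)
o - 1*(-4255) = -1/290 - 1*(-4255) = -1/290 + 4255 = 1233949/290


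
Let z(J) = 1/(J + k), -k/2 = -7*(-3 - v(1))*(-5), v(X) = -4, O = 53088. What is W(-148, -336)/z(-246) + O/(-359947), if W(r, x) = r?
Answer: 2404849744/51421 ≈ 46768.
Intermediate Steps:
k = -70 (k = -2*(-7*(-3 - 1*(-4)))*(-5) = -2*(-7*(-3 + 4))*(-5) = -2*(-7*1)*(-5) = -(-14)*(-5) = -2*35 = -70)
z(J) = 1/(-70 + J) (z(J) = 1/(J - 70) = 1/(-70 + J))
W(-148, -336)/z(-246) + O/(-359947) = -148/(1/(-70 - 246)) + 53088/(-359947) = -148/(1/(-316)) + 53088*(-1/359947) = -148/(-1/316) - 7584/51421 = -148*(-316) - 7584/51421 = 46768 - 7584/51421 = 2404849744/51421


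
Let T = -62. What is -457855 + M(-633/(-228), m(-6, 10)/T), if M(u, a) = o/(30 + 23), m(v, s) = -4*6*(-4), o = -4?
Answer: -24266319/53 ≈ -4.5786e+5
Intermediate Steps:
m(v, s) = 96 (m(v, s) = -24*(-4) = 96)
M(u, a) = -4/53 (M(u, a) = -4/(30 + 23) = -4/53)
-457855 + M(-633/(-228), m(-6, 10)/T) = -457855 - 4/53 = -24266319/53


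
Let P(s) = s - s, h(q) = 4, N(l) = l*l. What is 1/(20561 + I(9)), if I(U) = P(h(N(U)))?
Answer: 1/20561 ≈ 4.8636e-5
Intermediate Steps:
N(l) = l**2
P(s) = 0
I(U) = 0
1/(20561 + I(9)) = 1/(20561 + 0) = 1/20561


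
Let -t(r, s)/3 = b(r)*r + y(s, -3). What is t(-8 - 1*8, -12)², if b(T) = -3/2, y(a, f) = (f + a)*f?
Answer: 42849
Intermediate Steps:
y(a, f) = f*(a + f) (y(a, f) = (a + f)*f = f*(a + f))
b(T) = -3/2 (b(T) = -3*½ = -3/2)
t(r, s) = -27 + 9*s + 9*r/2 (t(r, s) = -3*(-3*r/2 - 3*(s - 3)) = -3*(-3*r/2 - 3*(-3 + s)) = -3*(-3*r/2 + (9 - 3*s)) = -3*(9 - 3*s - 3*r/2) = -27 + 9*s + 9*r/2)
t(-8 - 1*8, -12)² = (-27 + 9*(-12) + 9*(-8 - 1*8)/2)² = (-27 - 108 + 9*(-8 - 8)/2)² = (-27 - 108 + (9/2)*(-16))² = (-27 - 108 - 72)² = (-207)² = 42849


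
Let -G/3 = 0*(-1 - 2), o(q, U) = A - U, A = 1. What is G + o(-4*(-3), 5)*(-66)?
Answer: 264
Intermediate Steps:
o(q, U) = 1 - U
G = 0 (G = -0*(-1 - 2) = -0*(-3) = -3*0 = 0)
G + o(-4*(-3), 5)*(-66) = 0 + (1 - 1*5)*(-66) = 0 + (1 - 5)*(-66) = 0 - 4*(-66) = 0 + 264 = 264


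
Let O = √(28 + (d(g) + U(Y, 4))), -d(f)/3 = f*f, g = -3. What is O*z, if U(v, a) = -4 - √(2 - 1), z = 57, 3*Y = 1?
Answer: 114*I ≈ 114.0*I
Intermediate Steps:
Y = ⅓ (Y = (⅓)*1 = ⅓ ≈ 0.33333)
d(f) = -3*f² (d(f) = -3*f*f = -3*f²)
U(v, a) = -5 (U(v, a) = -4 - √1 = -4 - 1*1 = -4 - 1 = -5)
O = 2*I (O = √(28 + (-3*(-3)² - 5)) = √(28 + (-3*9 - 5)) = √(28 + (-27 - 5)) = √(28 - 32) = √(-4) = 2*I ≈ 2.0*I)
O*z = (2*I)*57 = 114*I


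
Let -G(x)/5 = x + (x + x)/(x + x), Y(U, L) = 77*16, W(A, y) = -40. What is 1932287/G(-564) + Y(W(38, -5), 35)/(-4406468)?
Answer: 193512667369/281913805 ≈ 686.42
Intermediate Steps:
Y(U, L) = 1232
G(x) = -5 - 5*x (G(x) = -5*(x + (x + x)/(x + x)) = -5*(x + (2*x)/((2*x))) = -5*(x + (2*x)*(1/(2*x))) = -5*(x + 1) = -5*(1 + x) = -5 - 5*x)
1932287/G(-564) + Y(W(38, -5), 35)/(-4406468) = 1932287/(-5 - 5*(-564)) + 1232/(-4406468) = 1932287/(-5 + 2820) + 1232*(-1/4406468) = 1932287/2815 - 28/100147 = 193512667369/281913805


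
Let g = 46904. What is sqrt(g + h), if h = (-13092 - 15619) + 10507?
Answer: 10*sqrt(287) ≈ 169.41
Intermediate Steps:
h = -18204 (h = -28711 + 10507 = -18204)
sqrt(g + h) = sqrt(46904 - 18204) = sqrt(28700) = 10*sqrt(287)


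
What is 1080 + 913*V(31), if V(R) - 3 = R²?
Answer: 881212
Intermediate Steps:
V(R) = 3 + R²
1080 + 913*V(31) = 1080 + 913*(3 + 31²) = 1080 + 913*(3 + 961) = 1080 + 913*964 = 1080 + 880132 = 881212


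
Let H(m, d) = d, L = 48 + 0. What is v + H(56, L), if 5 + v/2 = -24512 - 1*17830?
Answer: -84646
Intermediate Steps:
L = 48
v = -84694 (v = -10 + 2*(-24512 - 1*17830) = -10 + 2*(-24512 - 17830) = -10 + 2*(-42342) = -10 - 84684 = -84694)
v + H(56, L) = -84694 + 48 = -84646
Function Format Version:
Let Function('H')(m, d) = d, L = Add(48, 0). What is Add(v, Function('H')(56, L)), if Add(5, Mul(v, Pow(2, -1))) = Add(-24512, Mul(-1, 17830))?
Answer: -84646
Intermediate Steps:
L = 48
v = -84694 (v = Add(-10, Mul(2, Add(-24512, Mul(-1, 17830)))) = Add(-10, Mul(2, Add(-24512, -17830))) = Add(-10, Mul(2, -42342)) = Add(-10, -84684) = -84694)
Add(v, Function('H')(56, L)) = Add(-84694, 48) = -84646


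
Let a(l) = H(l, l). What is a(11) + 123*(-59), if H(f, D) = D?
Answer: -7246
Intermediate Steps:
a(l) = l
a(11) + 123*(-59) = 11 + 123*(-59) = 11 - 7257 = -7246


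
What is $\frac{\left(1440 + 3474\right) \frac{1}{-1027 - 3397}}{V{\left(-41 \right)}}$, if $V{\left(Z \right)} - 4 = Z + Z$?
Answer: $\frac{9}{632} \approx 0.014241$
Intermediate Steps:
$V{\left(Z \right)} = 4 + 2 Z$ ($V{\left(Z \right)} = 4 + \left(Z + Z\right) = 4 + 2 Z$)
$\frac{\left(1440 + 3474\right) \frac{1}{-1027 - 3397}}{V{\left(-41 \right)}} = \frac{\left(1440 + 3474\right) \frac{1}{-1027 - 3397}}{4 + 2 \left(-41\right)} = \frac{4914 \frac{1}{-4424}}{4 - 82} = \frac{4914 \left(- \frac{1}{4424}\right)}{-78} = \left(- \frac{351}{316}\right) \left(- \frac{1}{78}\right) = \frac{9}{632}$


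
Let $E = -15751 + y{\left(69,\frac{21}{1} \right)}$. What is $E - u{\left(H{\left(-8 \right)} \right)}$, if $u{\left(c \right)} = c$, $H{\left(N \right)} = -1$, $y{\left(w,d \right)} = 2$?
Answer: $-15748$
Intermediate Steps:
$E = -15749$ ($E = -15751 + 2 = -15749$)
$E - u{\left(H{\left(-8 \right)} \right)} = -15749 - -1 = -15749 + 1 = -15748$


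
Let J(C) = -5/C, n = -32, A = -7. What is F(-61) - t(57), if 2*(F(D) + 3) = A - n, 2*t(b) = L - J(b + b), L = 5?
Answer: 1591/228 ≈ 6.9781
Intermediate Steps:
t(b) = 5/2 + 5/(4*b) (t(b) = (5 - (-5)/(b + b))/2 = (5 - (-5)/(2*b))/2 = (5 + 5/(2*b))/2 = 5/2 + 5/(4*b))
F(D) = 19/2 (F(D) = -3 + (-7 - 1*(-32))/2 = -3 + (-7 + 32)/2 = -3 + (½)*25 = -3 + 25/2 = 19/2)
F(-61) - t(57) = 19/2 - 5*(1 + 2*57)/(4*57) = 19/2 - 5*(1 + 114)/(4*57) = 19/2 - 5*115/(4*57) = 19/2 - 1*575/228 = 19/2 - 575/228 = 1591/228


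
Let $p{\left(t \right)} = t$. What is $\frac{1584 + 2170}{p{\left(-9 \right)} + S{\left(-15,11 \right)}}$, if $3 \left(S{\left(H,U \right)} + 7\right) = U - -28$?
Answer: $- \frac{3754}{3} \approx -1251.3$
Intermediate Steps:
$S{\left(H,U \right)} = \frac{7}{3} + \frac{U}{3}$ ($S{\left(H,U \right)} = -7 + \frac{U - -28}{3} = -7 + \frac{U + 28}{3} = -7 + \frac{28 + U}{3} = -7 + \left(\frac{28}{3} + \frac{U}{3}\right) = \frac{7}{3} + \frac{U}{3}$)
$\frac{1584 + 2170}{p{\left(-9 \right)} + S{\left(-15,11 \right)}} = \frac{1584 + 2170}{-9 + \left(\frac{7}{3} + \frac{1}{3} \cdot 11\right)} = \frac{3754}{-9 + \left(\frac{7}{3} + \frac{11}{3}\right)} = \frac{3754}{-9 + 6} = \frac{3754}{-3} = 3754 \left(- \frac{1}{3}\right) = - \frac{3754}{3}$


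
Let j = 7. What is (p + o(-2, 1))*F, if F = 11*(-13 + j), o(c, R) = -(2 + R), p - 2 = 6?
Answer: -330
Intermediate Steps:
p = 8 (p = 2 + 6 = 8)
o(c, R) = -2 - R
F = -66 (F = 11*(-13 + 7) = 11*(-6) = -66)
(p + o(-2, 1))*F = (8 + (-2 - 1*1))*(-66) = (8 + (-2 - 1))*(-66) = (8 - 3)*(-66) = 5*(-66) = -330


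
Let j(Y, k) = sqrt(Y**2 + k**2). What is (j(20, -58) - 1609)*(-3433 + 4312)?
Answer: -1414311 + 1758*sqrt(941) ≈ -1.3604e+6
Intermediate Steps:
(j(20, -58) - 1609)*(-3433 + 4312) = (sqrt(20**2 + (-58)**2) - 1609)*(-3433 + 4312) = (sqrt(400 + 3364) - 1609)*879 = (sqrt(3764) - 1609)*879 = (2*sqrt(941) - 1609)*879 = (-1609 + 2*sqrt(941))*879 = -1414311 + 1758*sqrt(941)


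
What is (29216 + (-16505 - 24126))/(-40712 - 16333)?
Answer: 761/3803 ≈ 0.20011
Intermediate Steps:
(29216 + (-16505 - 24126))/(-40712 - 16333) = (29216 - 40631)/(-57045) = -11415*(-1/57045) = 761/3803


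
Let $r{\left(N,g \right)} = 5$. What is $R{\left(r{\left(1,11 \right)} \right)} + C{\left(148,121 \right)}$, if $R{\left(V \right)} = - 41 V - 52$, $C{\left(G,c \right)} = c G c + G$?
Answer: $2166759$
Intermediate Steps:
$C{\left(G,c \right)} = G + G c^{2}$ ($C{\left(G,c \right)} = G c c + G = G c^{2} + G = G + G c^{2}$)
$R{\left(V \right)} = -52 - 41 V$
$R{\left(r{\left(1,11 \right)} \right)} + C{\left(148,121 \right)} = \left(-52 - 205\right) + 148 \left(1 + 121^{2}\right) = \left(-52 - 205\right) + 148 \left(1 + 14641\right) = -257 + 148 \cdot 14642 = -257 + 2167016 = 2166759$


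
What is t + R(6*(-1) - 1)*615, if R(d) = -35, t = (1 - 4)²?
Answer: -21516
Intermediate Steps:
t = 9 (t = (-3)² = 9)
t + R(6*(-1) - 1)*615 = 9 - 35*615 = 9 - 21525 = -21516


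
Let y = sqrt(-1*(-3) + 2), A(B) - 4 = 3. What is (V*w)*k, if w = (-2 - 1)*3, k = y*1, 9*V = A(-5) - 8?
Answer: sqrt(5) ≈ 2.2361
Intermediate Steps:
A(B) = 7 (A(B) = 4 + 3 = 7)
y = sqrt(5) (y = sqrt(3 + 2) = sqrt(5) ≈ 2.2361)
V = -1/9 (V = (7 - 8)/9 = (1/9)*(-1) = -1/9 ≈ -0.11111)
k = sqrt(5) (k = sqrt(5)*1 = sqrt(5) ≈ 2.2361)
w = -9 (w = -3*3 = -9)
(V*w)*k = (-1/9*(-9))*sqrt(5) = 1*sqrt(5) = sqrt(5)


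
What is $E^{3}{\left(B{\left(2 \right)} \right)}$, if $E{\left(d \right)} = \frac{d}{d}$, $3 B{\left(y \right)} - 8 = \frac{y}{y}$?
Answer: $1$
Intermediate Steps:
$B{\left(y \right)} = 3$ ($B{\left(y \right)} = \frac{8}{3} + \frac{y \frac{1}{y}}{3} = \frac{8}{3} + \frac{1}{3} \cdot 1 = \frac{8}{3} + \frac{1}{3} = 3$)
$E{\left(d \right)} = 1$
$E^{3}{\left(B{\left(2 \right)} \right)} = 1^{3} = 1$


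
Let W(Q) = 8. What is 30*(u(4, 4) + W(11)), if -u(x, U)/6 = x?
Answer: -480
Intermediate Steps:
u(x, U) = -6*x
30*(u(4, 4) + W(11)) = 30*(-6*4 + 8) = 30*(-24 + 8) = 30*(-16) = -480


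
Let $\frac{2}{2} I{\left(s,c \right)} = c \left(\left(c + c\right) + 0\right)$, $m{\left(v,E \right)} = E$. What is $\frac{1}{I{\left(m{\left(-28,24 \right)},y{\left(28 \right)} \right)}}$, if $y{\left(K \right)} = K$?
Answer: $\frac{1}{1568} \approx 0.00063775$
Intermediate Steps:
$I{\left(s,c \right)} = 2 c^{2}$ ($I{\left(s,c \right)} = c \left(\left(c + c\right) + 0\right) = c \left(2 c + 0\right) = c 2 c = 2 c^{2}$)
$\frac{1}{I{\left(m{\left(-28,24 \right)},y{\left(28 \right)} \right)}} = \frac{1}{2 \cdot 28^{2}} = \frac{1}{2 \cdot 784} = \frac{1}{1568}$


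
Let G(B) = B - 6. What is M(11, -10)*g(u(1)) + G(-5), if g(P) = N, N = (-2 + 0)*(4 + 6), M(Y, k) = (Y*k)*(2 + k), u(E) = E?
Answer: -17611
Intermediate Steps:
G(B) = -6 + B
M(Y, k) = Y*k*(2 + k)
N = -20 (N = -2*10 = -20)
g(P) = -20
M(11, -10)*g(u(1)) + G(-5) = (11*(-10)*(2 - 10))*(-20) + (-6 - 5) = (11*(-10)*(-8))*(-20) - 11 = 880*(-20) - 11 = -17600 - 11 = -17611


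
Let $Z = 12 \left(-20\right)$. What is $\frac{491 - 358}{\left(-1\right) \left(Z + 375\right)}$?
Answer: $- \frac{133}{135} \approx -0.98519$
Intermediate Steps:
$Z = -240$
$\frac{491 - 358}{\left(-1\right) \left(Z + 375\right)} = \frac{491 - 358}{\left(-1\right) \left(-240 + 375\right)} = \frac{133}{\left(-1\right) 135} = \frac{133}{-135} = 133 \left(- \frac{1}{135}\right) = - \frac{133}{135}$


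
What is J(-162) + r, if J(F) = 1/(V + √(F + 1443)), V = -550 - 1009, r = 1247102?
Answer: 3029460176841/2429200 - √1281/2429200 ≈ 1.2471e+6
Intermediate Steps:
V = -1559
J(F) = 1/(-1559 + √(1443 + F)) (J(F) = 1/(-1559 + √(F + 1443)) = 1/(-1559 + √(1443 + F)))
J(-162) + r = 1/(-1559 + √(1443 - 162)) + 1247102 = 1/(-1559 + √1281) + 1247102 = 1247102 + 1/(-1559 + √1281)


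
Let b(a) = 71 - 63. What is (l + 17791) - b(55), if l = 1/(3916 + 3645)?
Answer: 134457264/7561 ≈ 17783.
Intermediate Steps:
l = 1/7561 ≈ 0.00013226
b(a) = 8
(l + 17791) - b(55) = (1/7561 + 17791) - 1*8 = 134517752/7561 - 8 = 134457264/7561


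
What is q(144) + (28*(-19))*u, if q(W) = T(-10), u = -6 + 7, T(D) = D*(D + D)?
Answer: -332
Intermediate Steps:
T(D) = 2*D² (T(D) = D*(2*D) = 2*D²)
u = 1
q(W) = 200 (q(W) = 2*(-10)² = 2*100 = 200)
q(144) + (28*(-19))*u = 200 + (28*(-19))*1 = 200 - 532*1 = 200 - 532 = -332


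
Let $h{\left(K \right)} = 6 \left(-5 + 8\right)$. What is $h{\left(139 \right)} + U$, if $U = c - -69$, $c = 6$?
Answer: $93$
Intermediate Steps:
$h{\left(K \right)} = 18$ ($h{\left(K \right)} = 6 \cdot 3 = 18$)
$U = 75$ ($U = 6 - -69 = 6 + 69 = 75$)
$h{\left(139 \right)} + U = 18 + 75 = 93$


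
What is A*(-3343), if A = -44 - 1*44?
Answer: 294184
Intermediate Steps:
A = -88 (A = -44 - 44 = -88)
A*(-3343) = -88*(-3343) = 294184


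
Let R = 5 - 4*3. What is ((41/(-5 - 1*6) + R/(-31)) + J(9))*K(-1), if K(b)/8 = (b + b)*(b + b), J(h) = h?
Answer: 60000/341 ≈ 175.95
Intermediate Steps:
R = -7 (R = 5 - 12 = -7)
K(b) = 32*b² (K(b) = 8*((b + b)*(b + b)) = 8*((2*b)*(2*b)) = 8*(4*b²) = 32*b²)
((41/(-5 - 1*6) + R/(-31)) + J(9))*K(-1) = ((41/(-5 - 1*6) - 7/(-31)) + 9)*(32*(-1)²) = ((41/(-5 - 6) - 7*(-1/31)) + 9)*(32*1) = ((41/(-11) + 7/31) + 9)*32 = ((41*(-1/11) + 7/31) + 9)*32 = ((-41/11 + 7/31) + 9)*32 = (-1194/341 + 9)*32 = (1875/341)*32 = 60000/341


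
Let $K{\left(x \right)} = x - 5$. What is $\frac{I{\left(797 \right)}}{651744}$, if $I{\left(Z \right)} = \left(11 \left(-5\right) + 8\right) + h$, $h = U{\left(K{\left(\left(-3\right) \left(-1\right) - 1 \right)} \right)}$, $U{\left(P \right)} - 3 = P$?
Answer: $- \frac{47}{651744} \approx -7.2114 \cdot 10^{-5}$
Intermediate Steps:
$K{\left(x \right)} = -5 + x$ ($K{\left(x \right)} = x - 5 = -5 + x$)
$U{\left(P \right)} = 3 + P$
$h = 0$ ($h = 3 - 3 = 0$)
$I{\left(Z \right)} = -47$ ($I{\left(Z \right)} = \left(11 \left(-5\right) + 8\right) + 0 = \left(-55 + 8\right) + 0 = -47 + 0 = -47$)
$\frac{I{\left(797 \right)}}{651744} = - \frac{47}{651744}$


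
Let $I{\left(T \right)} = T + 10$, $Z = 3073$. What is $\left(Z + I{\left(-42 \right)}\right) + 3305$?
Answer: $6346$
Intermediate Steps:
$I{\left(T \right)} = 10 + T$
$\left(Z + I{\left(-42 \right)}\right) + 3305 = \left(3073 + \left(10 - 42\right)\right) + 3305 = \left(3073 - 32\right) + 3305 = 3041 + 3305 = 6346$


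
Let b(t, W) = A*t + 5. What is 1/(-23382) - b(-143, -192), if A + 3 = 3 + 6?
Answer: 19944845/23382 ≈ 853.00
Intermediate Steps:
A = 6 (A = -3 + (3 + 6) = -3 + 9 = 6)
b(t, W) = 5 + 6*t (b(t, W) = 6*t + 5 = 5 + 6*t)
1/(-23382) - b(-143, -192) = 1/(-23382) - (5 + 6*(-143)) = -1/23382 - (5 - 858) = -1/23382 - 1*(-853) = -1/23382 + 853 = 19944845/23382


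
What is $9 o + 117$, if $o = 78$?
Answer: $819$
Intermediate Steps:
$9 o + 117 = 9 \cdot 78 + 117 = 702 + 117 = 819$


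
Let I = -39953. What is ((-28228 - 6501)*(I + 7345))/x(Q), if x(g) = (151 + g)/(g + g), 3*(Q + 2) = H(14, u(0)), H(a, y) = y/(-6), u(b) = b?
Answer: -4529772928/149 ≈ -3.0401e+7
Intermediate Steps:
H(a, y) = -y/6 (H(a, y) = y*(-1/6) = -y/6)
Q = -2 (Q = -2 + (-1/6*0)/3 = -2 + (1/3)*0 = -2 + 0 = -2)
x(g) = (151 + g)/(2*g) (x(g) = (151 + g)/((2*g)) = (151 + g)*(1/(2*g)) = (151 + g)/(2*g))
((-28228 - 6501)*(I + 7345))/x(Q) = ((-28228 - 6501)*(-39953 + 7345))/(((1/2)*(151 - 2)/(-2))) = (-34729*(-32608))/(((1/2)*(-1/2)*149)) = 1132443232/(-149/4) = 1132443232*(-4/149) = -4529772928/149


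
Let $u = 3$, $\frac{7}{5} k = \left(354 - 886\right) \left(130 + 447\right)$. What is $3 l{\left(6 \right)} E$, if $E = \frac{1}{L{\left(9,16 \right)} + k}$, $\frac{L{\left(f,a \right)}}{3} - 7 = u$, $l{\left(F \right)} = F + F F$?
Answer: $- \frac{63}{109615} \approx -0.00057474$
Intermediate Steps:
$k = -219260$ ($k = \frac{5 \left(354 - 886\right) \left(130 + 447\right)}{7} = \frac{5 \left(\left(-532\right) 577\right)}{7} = \frac{5}{7} \left(-306964\right) = -219260$)
$l{\left(F \right)} = F + F^{2}$
$L{\left(f,a \right)} = 30$ ($L{\left(f,a \right)} = 21 + 3 \cdot 3 = 21 + 9 = 30$)
$E = - \frac{1}{219230}$ ($E = \frac{1}{30 - 219260} = \frac{1}{-219230} = - \frac{1}{219230} \approx -4.5614 \cdot 10^{-6}$)
$3 l{\left(6 \right)} E = 3 \cdot 6 \left(1 + 6\right) \left(- \frac{1}{219230}\right) = 3 \cdot 6 \cdot 7 \left(- \frac{1}{219230}\right) = 3 \cdot 42 \left(- \frac{1}{219230}\right) = 126 \left(- \frac{1}{219230}\right) = - \frac{63}{109615}$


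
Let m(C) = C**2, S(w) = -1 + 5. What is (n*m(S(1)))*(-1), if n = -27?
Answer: 432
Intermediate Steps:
S(w) = 4
(n*m(S(1)))*(-1) = -27*4**2*(-1) = -27*16*(-1) = -432*(-1) = 432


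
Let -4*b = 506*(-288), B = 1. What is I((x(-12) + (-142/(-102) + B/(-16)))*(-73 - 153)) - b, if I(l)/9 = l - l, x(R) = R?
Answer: -36432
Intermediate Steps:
I(l) = 0 (I(l) = 9*(l - l) = 9*0 = 0)
b = 36432 (b = -253*(-288)/2 = -¼*(-145728) = 36432)
I((x(-12) + (-142/(-102) + B/(-16)))*(-73 - 153)) - b = 0 - 1*36432 = 0 - 36432 = -36432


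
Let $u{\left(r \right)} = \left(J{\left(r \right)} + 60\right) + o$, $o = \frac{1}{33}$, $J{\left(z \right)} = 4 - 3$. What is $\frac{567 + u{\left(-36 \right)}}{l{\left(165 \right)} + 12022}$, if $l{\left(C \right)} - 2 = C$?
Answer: $\frac{20725}{402237} \approx 0.051524$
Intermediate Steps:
$J{\left(z \right)} = 1$
$l{\left(C \right)} = 2 + C$
$o = \frac{1}{33} \approx 0.030303$
$u{\left(r \right)} = \frac{2014}{33}$ ($u{\left(r \right)} = \left(1 + 60\right) + \frac{1}{33} = 61 + \frac{1}{33} = \frac{2014}{33}$)
$\frac{567 + u{\left(-36 \right)}}{l{\left(165 \right)} + 12022} = \frac{567 + \frac{2014}{33}}{\left(2 + 165\right) + 12022} = \frac{20725}{33 \left(167 + 12022\right)} = \frac{20725}{33 \cdot 12189} = \frac{20725}{33} \cdot \frac{1}{12189} = \frac{20725}{402237}$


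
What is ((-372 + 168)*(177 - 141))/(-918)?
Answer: 8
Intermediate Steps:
((-372 + 168)*(177 - 141))/(-918) = -204*36*(-1/918) = -7344*(-1/918) = 8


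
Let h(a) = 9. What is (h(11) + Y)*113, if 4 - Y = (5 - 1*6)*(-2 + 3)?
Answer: 1582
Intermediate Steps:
Y = 5 (Y = 4 - (5 - 1*6)*(-2 + 3) = 4 - (5 - 6) = 4 - (-1) = 4 - 1*(-1) = 4 + 1 = 5)
(h(11) + Y)*113 = (9 + 5)*113 = 14*113 = 1582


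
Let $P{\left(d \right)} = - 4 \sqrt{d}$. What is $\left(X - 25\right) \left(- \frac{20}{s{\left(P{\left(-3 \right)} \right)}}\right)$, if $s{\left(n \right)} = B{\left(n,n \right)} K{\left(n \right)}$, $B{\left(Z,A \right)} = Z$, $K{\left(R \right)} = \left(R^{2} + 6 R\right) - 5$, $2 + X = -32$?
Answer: $- \frac{295 \sqrt{3}}{- 159 i + 72 \sqrt{3}} \approx -1.5605 - 1.9896 i$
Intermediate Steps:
$X = -34$ ($X = -2 - 32 = -34$)
$K{\left(R \right)} = -5 + R^{2} + 6 R$
$s{\left(n \right)} = n \left(-5 + n^{2} + 6 n\right)$
$\left(X - 25\right) \left(- \frac{20}{s{\left(P{\left(-3 \right)} \right)}}\right) = \left(-34 - 25\right) \left(- \frac{20}{- 4 \sqrt{-3} \left(-5 + \left(- 4 \sqrt{-3}\right)^{2} + 6 \left(- 4 \sqrt{-3}\right)\right)}\right) = - 59 \left(- \frac{20}{- 4 i \sqrt{3} \left(-5 + \left(- 4 i \sqrt{3}\right)^{2} + 6 \left(- 4 i \sqrt{3}\right)\right)}\right) = - 59 \left(- \frac{20}{- 4 i \sqrt{3} \left(-5 - 48 - 24 i \sqrt{3}\right)}\right) = - 59 \left(- \frac{20}{- 4 i \sqrt{3} \left(-53 - 24 i \sqrt{3}\right)}\right) = - 59 \left(- \frac{20}{\left(-4\right) i \sqrt{3} \left(-53 - 24 i \sqrt{3}\right)}\right) = - 59 \left(- 20 \frac{i \sqrt{3}}{12 \left(-53 - 24 i \sqrt{3}\right)}\right) = - 59 \left(- \frac{5 i \sqrt{3}}{3 \left(-53 - 24 i \sqrt{3}\right)}\right) = \frac{295 i \sqrt{3}}{3 \left(-53 - 24 i \sqrt{3}\right)}$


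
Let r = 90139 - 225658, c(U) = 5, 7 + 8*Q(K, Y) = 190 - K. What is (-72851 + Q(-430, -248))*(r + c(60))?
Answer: 39447786615/4 ≈ 9.8619e+9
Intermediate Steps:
Q(K, Y) = 183/8 - K/8 (Q(K, Y) = -7/8 + (190 - K)/8 = -7/8 + (95/4 - K/8) = 183/8 - K/8)
r = -135519
(-72851 + Q(-430, -248))*(r + c(60)) = (-72851 + (183/8 - 1/8*(-430)))*(-135519 + 5) = (-72851 + (183/8 + 215/4))*(-135514) = (-72851 + 613/8)*(-135514) = -582195/8*(-135514) = 39447786615/4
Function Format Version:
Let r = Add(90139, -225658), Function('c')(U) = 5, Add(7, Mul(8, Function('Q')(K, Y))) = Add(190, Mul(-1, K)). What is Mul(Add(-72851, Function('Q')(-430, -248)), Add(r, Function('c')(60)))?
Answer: Rational(39447786615, 4) ≈ 9.8619e+9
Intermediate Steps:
Function('Q')(K, Y) = Add(Rational(183, 8), Mul(Rational(-1, 8), K)) (Function('Q')(K, Y) = Add(Rational(-7, 8), Mul(Rational(1, 8), Add(190, Mul(-1, K)))) = Add(Rational(-7, 8), Add(Rational(95, 4), Mul(Rational(-1, 8), K))) = Add(Rational(183, 8), Mul(Rational(-1, 8), K)))
r = -135519
Mul(Add(-72851, Function('Q')(-430, -248)), Add(r, Function('c')(60))) = Mul(Add(-72851, Add(Rational(183, 8), Mul(Rational(-1, 8), -430))), Add(-135519, 5)) = Mul(Add(-72851, Add(Rational(183, 8), Rational(215, 4))), -135514) = Mul(Add(-72851, Rational(613, 8)), -135514) = Mul(Rational(-582195, 8), -135514) = Rational(39447786615, 4)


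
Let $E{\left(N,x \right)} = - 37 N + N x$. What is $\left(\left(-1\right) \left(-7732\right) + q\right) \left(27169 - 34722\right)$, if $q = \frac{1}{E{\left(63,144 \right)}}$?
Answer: $- \frac{56239004627}{963} \approx -5.84 \cdot 10^{7}$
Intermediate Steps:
$q = \frac{1}{6741}$ ($q = \frac{1}{63 \left(-37 + 144\right)} = \frac{1}{63 \cdot 107} = \frac{1}{6741} \approx 0.00014835$)
$\left(\left(-1\right) \left(-7732\right) + q\right) \left(27169 - 34722\right) = \left(\left(-1\right) \left(-7732\right) + \frac{1}{6741}\right) \left(27169 - 34722\right) = \left(7732 + \frac{1}{6741}\right) \left(-7553\right) = \frac{52121413}{6741} \left(-7553\right) = - \frac{56239004627}{963}$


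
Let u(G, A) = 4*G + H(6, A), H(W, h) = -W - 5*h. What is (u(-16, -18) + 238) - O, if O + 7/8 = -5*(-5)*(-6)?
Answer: 3271/8 ≈ 408.88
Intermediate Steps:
O = -1207/8 (O = -7/8 - 5*(-5)*(-6) = -7/8 + 25*(-6) = -7/8 - 150 = -1207/8 ≈ -150.88)
u(G, A) = -6 - 5*A + 4*G (u(G, A) = 4*G + (-1*6 - 5*A) = 4*G + (-6 - 5*A) = -6 - 5*A + 4*G)
(u(-16, -18) + 238) - O = ((-6 - 5*(-18) + 4*(-16)) + 238) - 1*(-1207/8) = ((-6 + 90 - 64) + 238) + 1207/8 = (20 + 238) + 1207/8 = 258 + 1207/8 = 3271/8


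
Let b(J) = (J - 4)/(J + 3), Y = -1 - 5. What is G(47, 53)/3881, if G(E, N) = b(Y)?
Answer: 10/11643 ≈ 0.00085889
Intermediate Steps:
Y = -6
b(J) = (-4 + J)/(3 + J)
G(E, N) = 10/3 (G(E, N) = (-4 - 6)/(3 - 6) = -10/(-3) = -⅓*(-10) = 10/3)
G(47, 53)/3881 = (10/3)/3881 = (10/3)*(1/3881) = 10/11643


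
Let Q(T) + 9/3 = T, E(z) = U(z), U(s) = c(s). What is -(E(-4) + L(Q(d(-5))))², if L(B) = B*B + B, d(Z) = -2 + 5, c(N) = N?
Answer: -16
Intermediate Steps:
U(s) = s
E(z) = z
d(Z) = 3
Q(T) = -3 + T
L(B) = B + B² (L(B) = B² + B = B + B²)
-(E(-4) + L(Q(d(-5))))² = -(-4 + (-3 + 3)*(1 + (-3 + 3)))² = -(-4 + 0*(1 + 0))² = -(-4 + 0*1)² = -(-4 + 0)² = -1*(-4)² = -1*16 = -16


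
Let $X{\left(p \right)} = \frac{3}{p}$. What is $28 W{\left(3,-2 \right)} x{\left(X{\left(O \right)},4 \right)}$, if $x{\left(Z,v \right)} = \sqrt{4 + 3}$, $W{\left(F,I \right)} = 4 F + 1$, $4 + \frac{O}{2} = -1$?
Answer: $364 \sqrt{7} \approx 963.05$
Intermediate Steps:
$O = -10$ ($O = -8 + 2 \left(-1\right) = -8 - 2 = -10$)
$W{\left(F,I \right)} = 1 + 4 F$
$x{\left(Z,v \right)} = \sqrt{7}$
$28 W{\left(3,-2 \right)} x{\left(X{\left(O \right)},4 \right)} = 28 \left(1 + 4 \cdot 3\right) \sqrt{7} = 28 \left(1 + 12\right) \sqrt{7} = 28 \cdot 13 \sqrt{7} = 364 \sqrt{7}$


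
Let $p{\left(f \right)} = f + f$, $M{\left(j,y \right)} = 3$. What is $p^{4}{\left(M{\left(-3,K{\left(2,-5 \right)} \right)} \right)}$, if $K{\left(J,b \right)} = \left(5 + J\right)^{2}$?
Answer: $1296$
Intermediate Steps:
$p{\left(f \right)} = 2 f$
$p^{4}{\left(M{\left(-3,K{\left(2,-5 \right)} \right)} \right)} = \left(2 \cdot 3\right)^{4} = 6^{4} = 1296$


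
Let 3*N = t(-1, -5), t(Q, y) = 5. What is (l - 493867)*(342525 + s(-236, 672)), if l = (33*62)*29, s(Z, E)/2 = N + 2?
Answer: -446524807201/3 ≈ -1.4884e+11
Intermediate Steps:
N = 5/3 (N = (⅓)*5 = 5/3 ≈ 1.6667)
s(Z, E) = 22/3 (s(Z, E) = 2*(5/3 + 2) = 2*(11/3) = 22/3)
l = 59334 (l = 2046*29 = 59334)
(l - 493867)*(342525 + s(-236, 672)) = (59334 - 493867)*(342525 + 22/3) = -434533*1027597/3 = -446524807201/3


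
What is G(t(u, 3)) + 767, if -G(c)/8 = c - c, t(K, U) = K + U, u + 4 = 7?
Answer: 767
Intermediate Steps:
u = 3 (u = -4 + 7 = 3)
G(c) = 0 (G(c) = -8*(c - c) = -8*0 = 0)
G(t(u, 3)) + 767 = 0 + 767 = 767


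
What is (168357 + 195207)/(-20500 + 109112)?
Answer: 90891/22153 ≈ 4.1029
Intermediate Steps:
(168357 + 195207)/(-20500 + 109112) = 363564/88612 = 363564*(1/88612) = 90891/22153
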